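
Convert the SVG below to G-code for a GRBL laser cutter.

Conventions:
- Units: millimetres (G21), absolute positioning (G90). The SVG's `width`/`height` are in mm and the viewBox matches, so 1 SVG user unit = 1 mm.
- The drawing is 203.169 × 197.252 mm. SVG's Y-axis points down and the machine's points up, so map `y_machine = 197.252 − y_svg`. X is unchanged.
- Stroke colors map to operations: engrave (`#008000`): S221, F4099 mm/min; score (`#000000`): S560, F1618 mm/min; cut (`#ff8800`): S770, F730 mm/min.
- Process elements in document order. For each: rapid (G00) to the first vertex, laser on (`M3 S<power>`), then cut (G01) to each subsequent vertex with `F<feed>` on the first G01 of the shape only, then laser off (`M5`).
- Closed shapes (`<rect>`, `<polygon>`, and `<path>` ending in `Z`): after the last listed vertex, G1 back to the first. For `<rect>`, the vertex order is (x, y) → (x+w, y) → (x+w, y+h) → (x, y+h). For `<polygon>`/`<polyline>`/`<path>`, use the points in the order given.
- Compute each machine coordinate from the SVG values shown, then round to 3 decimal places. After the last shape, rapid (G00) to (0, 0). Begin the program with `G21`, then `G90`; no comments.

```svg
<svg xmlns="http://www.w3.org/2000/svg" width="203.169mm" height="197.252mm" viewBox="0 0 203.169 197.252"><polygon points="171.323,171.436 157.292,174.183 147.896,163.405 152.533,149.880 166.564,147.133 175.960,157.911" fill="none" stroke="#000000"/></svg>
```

G21
G90
G00 X171.323 Y25.816
M3 S560
G01 X157.292 Y23.069 F1618
G01 X147.896 Y33.847
G01 X152.533 Y47.372
G01 X166.564 Y50.119
G01 X175.960 Y39.341
G01 X171.323 Y25.816
M5
G00 X0.000 Y0.000

Since the viewBox matches the mm dimensions, user units are millimetres directly. The only transform is the Y-flip y_m = 197.252 − y_svg.

Shape 1 is a regular polygon drawn with `<polygon>`. Its stroke #000000 means score at S560, F1618. After flipping Y the toolpath is (171.323,25.816) → (157.292,23.069) → (147.896,33.847) → (152.533,47.372) → (166.564,50.119) → (175.960,39.341) → (171.323,25.816), returning to the start.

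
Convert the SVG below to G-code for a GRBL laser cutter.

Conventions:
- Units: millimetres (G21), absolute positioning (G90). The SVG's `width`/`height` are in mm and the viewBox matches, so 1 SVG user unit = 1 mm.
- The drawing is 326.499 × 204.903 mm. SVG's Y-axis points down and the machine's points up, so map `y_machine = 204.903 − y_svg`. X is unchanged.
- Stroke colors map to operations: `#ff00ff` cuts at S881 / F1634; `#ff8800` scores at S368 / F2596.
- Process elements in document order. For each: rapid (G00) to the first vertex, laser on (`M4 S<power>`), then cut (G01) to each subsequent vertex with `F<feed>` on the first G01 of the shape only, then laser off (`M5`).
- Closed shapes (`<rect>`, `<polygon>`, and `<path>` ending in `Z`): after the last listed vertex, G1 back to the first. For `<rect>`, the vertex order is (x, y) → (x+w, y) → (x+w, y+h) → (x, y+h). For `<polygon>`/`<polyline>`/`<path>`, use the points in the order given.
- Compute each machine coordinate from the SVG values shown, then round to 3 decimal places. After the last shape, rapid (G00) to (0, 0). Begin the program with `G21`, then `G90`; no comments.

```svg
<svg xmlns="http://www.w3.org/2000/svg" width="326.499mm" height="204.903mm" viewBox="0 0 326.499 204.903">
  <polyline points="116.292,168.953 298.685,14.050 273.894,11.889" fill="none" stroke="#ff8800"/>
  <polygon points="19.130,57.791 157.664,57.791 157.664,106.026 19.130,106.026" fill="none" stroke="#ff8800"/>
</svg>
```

G21
G90
G00 X116.292 Y35.950
M4 S368
G01 X298.685 Y190.853 F2596
G01 X273.894 Y193.014
M5
G00 X19.130 Y147.112
M4 S368
G01 X157.664 Y147.112 F2596
G01 X157.664 Y98.877
G01 X19.130 Y98.877
G01 X19.130 Y147.112
M5
G00 X0.000 Y0.000

1 u = 1 mm; y_m = 204.903 − y.

[1] `<polyline>` open polyline, #ff8800→score S368 F2596: (116.292,35.950) → (298.685,190.853) → (273.894,193.014)

[2] `<polygon>` rectangle, #ff8800→score S368 F2596: (19.130,147.112) → (157.664,147.112) → (157.664,98.877) → (19.130,98.877) → (19.130,147.112) (closed)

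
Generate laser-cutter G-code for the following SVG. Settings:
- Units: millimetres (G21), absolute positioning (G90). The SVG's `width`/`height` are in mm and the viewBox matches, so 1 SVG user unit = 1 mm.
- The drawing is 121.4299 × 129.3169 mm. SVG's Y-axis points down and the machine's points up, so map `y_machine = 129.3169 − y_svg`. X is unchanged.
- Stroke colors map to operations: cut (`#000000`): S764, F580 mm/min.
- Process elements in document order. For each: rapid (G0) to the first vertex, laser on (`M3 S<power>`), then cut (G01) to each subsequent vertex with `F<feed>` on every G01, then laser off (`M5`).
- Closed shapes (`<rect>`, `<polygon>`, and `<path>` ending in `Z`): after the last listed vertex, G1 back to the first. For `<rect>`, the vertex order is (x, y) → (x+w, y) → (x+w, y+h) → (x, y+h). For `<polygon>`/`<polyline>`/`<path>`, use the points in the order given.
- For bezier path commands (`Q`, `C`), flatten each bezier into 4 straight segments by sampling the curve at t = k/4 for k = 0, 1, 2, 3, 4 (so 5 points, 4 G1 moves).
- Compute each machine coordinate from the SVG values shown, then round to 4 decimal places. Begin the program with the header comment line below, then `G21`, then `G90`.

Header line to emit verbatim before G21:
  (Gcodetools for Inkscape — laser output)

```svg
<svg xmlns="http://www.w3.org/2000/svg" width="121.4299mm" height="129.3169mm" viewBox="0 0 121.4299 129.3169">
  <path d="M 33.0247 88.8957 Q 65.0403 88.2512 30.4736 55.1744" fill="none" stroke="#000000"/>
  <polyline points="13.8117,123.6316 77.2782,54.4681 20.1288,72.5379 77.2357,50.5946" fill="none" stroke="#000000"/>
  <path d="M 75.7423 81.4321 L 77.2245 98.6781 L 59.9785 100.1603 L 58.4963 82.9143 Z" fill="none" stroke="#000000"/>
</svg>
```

1 u = 1 mm; y_m = 129.3169 − y.

[1] `<path>` quadratic bezier, #000000→cut S764 F580: (33.0247,40.4212) → (44.8711,42.7705) → (48.3947,49.1738) → (43.5956,59.6311) → (30.4736,74.1425)

[2] `<polyline>` open polyline, #000000→cut S764 F580: (13.8117,5.6853) → (77.2782,74.8488) → (20.1288,56.7790) → (77.2357,78.7223)

[3] `<path>` regular polygon, #000000→cut S764 F580: (75.7423,47.8848) → (77.2245,30.6388) → (59.9785,29.1566) → (58.4963,46.4026) → (75.7423,47.8848) (closed)

(Gcodetools for Inkscape — laser output)
G21
G90
G0 X33.0247 Y40.4212
M3 S764
G01 X44.8711 Y42.7705 F580
G01 X48.3947 Y49.1738 F580
G01 X43.5956 Y59.6311 F580
G01 X30.4736 Y74.1425 F580
M5
G0 X13.8117 Y5.6853
M3 S764
G01 X77.2782 Y74.8488 F580
G01 X20.1288 Y56.7790 F580
G01 X77.2357 Y78.7223 F580
M5
G0 X75.7423 Y47.8848
M3 S764
G01 X77.2245 Y30.6388 F580
G01 X59.9785 Y29.1566 F580
G01 X58.4963 Y46.4026 F580
G01 X75.7423 Y47.8848 F580
M5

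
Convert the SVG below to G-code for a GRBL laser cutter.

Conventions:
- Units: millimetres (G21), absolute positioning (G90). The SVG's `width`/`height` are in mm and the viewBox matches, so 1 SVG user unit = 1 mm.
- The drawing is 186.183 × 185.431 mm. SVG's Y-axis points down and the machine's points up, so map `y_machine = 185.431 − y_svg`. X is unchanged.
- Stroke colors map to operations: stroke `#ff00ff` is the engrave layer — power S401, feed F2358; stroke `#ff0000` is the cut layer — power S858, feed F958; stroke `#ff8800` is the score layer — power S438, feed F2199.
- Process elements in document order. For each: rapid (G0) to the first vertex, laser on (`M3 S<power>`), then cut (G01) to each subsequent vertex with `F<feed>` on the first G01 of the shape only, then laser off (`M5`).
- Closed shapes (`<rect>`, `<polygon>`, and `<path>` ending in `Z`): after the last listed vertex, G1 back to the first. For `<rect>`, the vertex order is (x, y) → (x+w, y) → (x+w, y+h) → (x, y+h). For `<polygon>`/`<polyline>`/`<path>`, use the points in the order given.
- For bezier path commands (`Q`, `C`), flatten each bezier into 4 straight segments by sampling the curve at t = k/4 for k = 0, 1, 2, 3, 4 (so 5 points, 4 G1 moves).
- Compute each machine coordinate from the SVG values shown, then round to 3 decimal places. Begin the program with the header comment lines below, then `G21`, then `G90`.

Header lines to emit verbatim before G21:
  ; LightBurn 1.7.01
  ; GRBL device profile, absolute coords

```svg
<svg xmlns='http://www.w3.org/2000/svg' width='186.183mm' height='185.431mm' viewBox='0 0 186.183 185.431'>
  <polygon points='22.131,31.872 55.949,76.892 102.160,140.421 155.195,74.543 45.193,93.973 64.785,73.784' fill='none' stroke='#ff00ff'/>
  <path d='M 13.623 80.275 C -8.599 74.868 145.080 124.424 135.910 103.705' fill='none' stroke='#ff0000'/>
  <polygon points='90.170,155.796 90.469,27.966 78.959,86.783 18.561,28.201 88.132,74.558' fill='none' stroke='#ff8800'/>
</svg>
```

; LightBurn 1.7.01
; GRBL device profile, absolute coords
G21
G90
G0 X22.131 Y153.559
M3 S401
G01 X55.949 Y108.539 F2358
G01 X102.160 Y45.010
G01 X155.195 Y110.888
G01 X45.193 Y91.458
G01 X64.785 Y111.647
G01 X22.131 Y153.559
M5
G0 X13.623 Y105.156
M3 S858
G01 X24.645 Y100.863 F958
G01 X69.872 Y87.699
G01 X117.546 Y77.406
G01 X135.910 Y81.726
M5
G0 X90.170 Y29.635
M3 S438
G01 X90.469 Y157.465 F2199
G01 X78.959 Y98.648
G01 X18.561 Y157.230
G01 X88.132 Y110.873
G01 X90.170 Y29.635
M5

viewBox `0 0 186.183 185.431` with mm width/height → 1 unit = 1 mm. Flip: y_m = 185.431 − y_svg.

**Shape 1** — `<polygon>` closed polygon, stroke `#ff00ff` → engrave (S401, F2358). Machine vertices: (22.131,153.559) → (55.949,108.539) → (102.160,45.010) → (155.195,110.888) → (45.193,91.458) → (64.785,111.647) → (22.131,153.559). Closed: final G1 returns to the first vertex.

**Shape 2** — `<path>` cubic bezier, stroke `#ff0000` → cut (S858, F958). Control points (SVG): P0=(13.623,80.275), P1=(-8.599,74.868), P2=(145.080,124.424), P3=(135.910,103.705); sampled at t=k/4. Machine vertices: (13.623,105.156) → (24.645,100.863) → (69.872,87.699) → (117.546,77.406) → (135.910,81.726). Open path.

**Shape 3** — `<polygon>` closed polygon, stroke `#ff8800` → score (S438, F2199). Machine vertices: (90.170,29.635) → (90.469,157.465) → (78.959,98.648) → (18.561,157.230) → (88.132,110.873) → (90.170,29.635). Closed: final G1 returns to the first vertex.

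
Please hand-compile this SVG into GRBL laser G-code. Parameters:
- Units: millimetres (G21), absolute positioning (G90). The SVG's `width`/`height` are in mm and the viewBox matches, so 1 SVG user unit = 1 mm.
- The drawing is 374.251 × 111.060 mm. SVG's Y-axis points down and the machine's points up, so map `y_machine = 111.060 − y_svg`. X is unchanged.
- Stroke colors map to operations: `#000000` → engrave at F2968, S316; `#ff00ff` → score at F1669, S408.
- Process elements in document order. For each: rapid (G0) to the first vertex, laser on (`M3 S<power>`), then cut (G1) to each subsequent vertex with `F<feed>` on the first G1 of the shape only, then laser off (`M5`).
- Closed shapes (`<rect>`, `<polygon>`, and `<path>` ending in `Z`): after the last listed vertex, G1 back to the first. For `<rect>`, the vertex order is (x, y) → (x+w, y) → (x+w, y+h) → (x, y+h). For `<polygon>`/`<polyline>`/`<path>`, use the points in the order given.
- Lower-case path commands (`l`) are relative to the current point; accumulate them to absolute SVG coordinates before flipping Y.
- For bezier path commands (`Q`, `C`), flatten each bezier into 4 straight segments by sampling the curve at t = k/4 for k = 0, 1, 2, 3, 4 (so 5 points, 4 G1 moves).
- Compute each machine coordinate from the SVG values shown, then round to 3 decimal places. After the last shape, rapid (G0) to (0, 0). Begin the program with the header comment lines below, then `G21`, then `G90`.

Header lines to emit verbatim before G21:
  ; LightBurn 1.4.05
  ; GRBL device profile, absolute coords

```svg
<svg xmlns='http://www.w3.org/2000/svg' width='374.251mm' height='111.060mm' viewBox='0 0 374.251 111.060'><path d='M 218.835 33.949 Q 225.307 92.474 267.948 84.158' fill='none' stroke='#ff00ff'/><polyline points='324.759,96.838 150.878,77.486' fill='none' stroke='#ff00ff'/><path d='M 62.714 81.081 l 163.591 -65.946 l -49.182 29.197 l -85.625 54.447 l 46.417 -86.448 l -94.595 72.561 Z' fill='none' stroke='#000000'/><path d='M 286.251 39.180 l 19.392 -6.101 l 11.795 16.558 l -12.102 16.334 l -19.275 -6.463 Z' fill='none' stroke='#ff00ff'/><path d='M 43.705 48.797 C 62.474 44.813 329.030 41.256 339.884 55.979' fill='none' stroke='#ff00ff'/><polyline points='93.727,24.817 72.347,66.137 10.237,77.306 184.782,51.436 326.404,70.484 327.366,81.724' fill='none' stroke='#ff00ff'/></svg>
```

; LightBurn 1.4.05
; GRBL device profile, absolute coords
G21
G90
G0 X218.835 Y77.111
M3 S408
G1 X224.332 Y52.026 F1669
G1 X234.349 Y35.296
G1 X248.888 Y26.922
G1 X267.948 Y26.902
M5
G0 X324.759 Y14.222
M3 S408
G1 X150.878 Y33.574 F1669
M5
G0 X62.714 Y29.979
M3 S316
G1 X226.305 Y95.925 F2968
G1 X177.123 Y66.728
G1 X91.498 Y12.281
G1 X137.915 Y98.729
G1 X43.320 Y26.168
G1 X62.714 Y29.979
M5
G0 X286.251 Y71.880
M3 S408
G1 X305.643 Y77.981 F1669
G1 X317.438 Y61.423
G1 X305.336 Y45.089
G1 X286.061 Y51.552
G1 X286.251 Y71.880
M5
G0 X43.705 Y62.263
M3 S408
G1 X96.375 Y64.892 F1669
G1 X194.763 Y65.687
G1 X291.666 Y62.975
G1 X339.884 Y55.081
M5
G0 X93.727 Y86.243
M3 S408
G1 X72.347 Y44.923 F1669
G1 X10.237 Y33.754
G1 X184.782 Y59.624
G1 X326.404 Y40.576
G1 X327.366 Y29.336
M5
G0 X0.000 Y0.000

1 u = 1 mm; y_m = 111.060 − y.

[1] `<path>` quadratic bezier, #ff00ff→score S408 F1669: (218.835,77.111) → (224.332,52.026) → (234.349,35.296) → (248.888,26.922) → (267.948,26.902)

[2] `<polyline>` line segment, #ff00ff→score S408 F1669: (324.759,14.222) → (150.878,33.574)

[3] `<path>` closed polygon, #000000→engrave S316 F2968: (62.714,29.979) → (226.305,95.925) → (177.123,66.728) → (91.498,12.281) → (137.915,98.729) → (43.320,26.168) → (62.714,29.979) (closed)

[4] `<path>` regular polygon, #ff00ff→score S408 F1669: (286.251,71.880) → (305.643,77.981) → (317.438,61.423) → (305.336,45.089) → (286.061,51.552) → (286.251,71.880) (closed)

[5] `<path>` cubic bezier, #ff00ff→score S408 F1669: (43.705,62.263) → (96.375,64.892) → (194.763,65.687) → (291.666,62.975) → (339.884,55.081)

[6] `<polyline>` open polyline, #ff00ff→score S408 F1669: (93.727,86.243) → (72.347,44.923) → (10.237,33.754) → (184.782,59.624) → (326.404,40.576) → (327.366,29.336)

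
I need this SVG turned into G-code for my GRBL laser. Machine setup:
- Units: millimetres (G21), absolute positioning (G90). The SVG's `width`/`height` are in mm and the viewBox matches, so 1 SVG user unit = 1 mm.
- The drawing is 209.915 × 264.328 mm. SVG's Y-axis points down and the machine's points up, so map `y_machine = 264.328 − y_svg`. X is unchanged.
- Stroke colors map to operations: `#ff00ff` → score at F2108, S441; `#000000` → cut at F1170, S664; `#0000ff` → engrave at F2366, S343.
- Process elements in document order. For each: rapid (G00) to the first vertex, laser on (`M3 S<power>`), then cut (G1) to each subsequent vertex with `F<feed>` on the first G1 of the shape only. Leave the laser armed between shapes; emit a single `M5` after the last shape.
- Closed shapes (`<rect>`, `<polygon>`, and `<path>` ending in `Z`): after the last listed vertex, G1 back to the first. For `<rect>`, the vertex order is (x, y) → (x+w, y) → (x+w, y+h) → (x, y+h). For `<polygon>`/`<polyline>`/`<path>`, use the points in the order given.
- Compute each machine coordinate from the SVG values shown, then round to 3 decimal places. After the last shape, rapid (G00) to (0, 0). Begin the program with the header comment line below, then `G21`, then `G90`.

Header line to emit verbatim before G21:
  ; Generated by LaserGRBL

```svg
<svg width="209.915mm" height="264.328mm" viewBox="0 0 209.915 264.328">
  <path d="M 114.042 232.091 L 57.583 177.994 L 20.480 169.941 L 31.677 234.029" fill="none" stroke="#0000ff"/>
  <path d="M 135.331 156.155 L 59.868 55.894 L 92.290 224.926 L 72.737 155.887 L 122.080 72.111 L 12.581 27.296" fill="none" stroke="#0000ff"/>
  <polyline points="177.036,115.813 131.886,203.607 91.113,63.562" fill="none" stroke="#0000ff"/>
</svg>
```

; Generated by LaserGRBL
G21
G90
G00 X114.042 Y32.237
M3 S343
G1 X57.583 Y86.334 F2366
G1 X20.480 Y94.387
G1 X31.677 Y30.299
G00 X135.331 Y108.173
M3 S343
G1 X59.868 Y208.434 F2366
G1 X92.290 Y39.402
G1 X72.737 Y108.441
G1 X122.080 Y192.217
G1 X12.581 Y237.032
G00 X177.036 Y148.515
M3 S343
G1 X131.886 Y60.721 F2366
G1 X91.113 Y200.766
M5
G00 X0.000 Y0.000

Since the viewBox matches the mm dimensions, user units are millimetres directly. The only transform is the Y-flip y_m = 264.328 − y_svg.

Shape 1 is a open polyline drawn with `<path>`. Its stroke #0000ff means engrave at S343, F2366. After flipping Y the toolpath is (114.042,32.237) → (57.583,86.334) → (20.480,94.387) → (31.677,30.299).

Shape 2 is a open polyline drawn with `<path>`. Its stroke #0000ff means engrave at S343, F2366. After flipping Y the toolpath is (135.331,108.173) → (59.868,208.434) → (92.290,39.402) → (72.737,108.441) → (122.080,192.217) → (12.581,237.032).

Shape 3 is a open polyline drawn with `<polyline>`. Its stroke #0000ff means engrave at S343, F2366. After flipping Y the toolpath is (177.036,148.515) → (131.886,60.721) → (91.113,200.766).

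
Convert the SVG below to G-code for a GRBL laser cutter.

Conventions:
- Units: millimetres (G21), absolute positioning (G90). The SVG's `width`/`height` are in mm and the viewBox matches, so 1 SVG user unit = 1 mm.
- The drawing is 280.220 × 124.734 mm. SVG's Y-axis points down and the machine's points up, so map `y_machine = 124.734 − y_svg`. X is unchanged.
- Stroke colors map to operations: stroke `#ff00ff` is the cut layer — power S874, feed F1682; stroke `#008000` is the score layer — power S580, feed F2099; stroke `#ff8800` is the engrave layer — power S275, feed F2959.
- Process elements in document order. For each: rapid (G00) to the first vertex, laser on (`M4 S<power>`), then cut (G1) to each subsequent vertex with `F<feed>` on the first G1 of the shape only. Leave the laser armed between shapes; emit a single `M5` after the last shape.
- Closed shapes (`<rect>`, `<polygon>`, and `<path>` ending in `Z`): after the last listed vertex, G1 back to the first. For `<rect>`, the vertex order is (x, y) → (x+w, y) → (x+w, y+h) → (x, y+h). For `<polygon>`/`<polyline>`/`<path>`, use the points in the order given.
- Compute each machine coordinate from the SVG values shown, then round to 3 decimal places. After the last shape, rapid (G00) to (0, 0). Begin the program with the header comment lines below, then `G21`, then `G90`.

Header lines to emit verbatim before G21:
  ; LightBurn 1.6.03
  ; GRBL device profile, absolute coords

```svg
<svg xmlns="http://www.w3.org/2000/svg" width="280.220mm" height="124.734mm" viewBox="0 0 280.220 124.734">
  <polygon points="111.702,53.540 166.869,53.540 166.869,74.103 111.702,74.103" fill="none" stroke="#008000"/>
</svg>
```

Since the viewBox matches the mm dimensions, user units are millimetres directly. The only transform is the Y-flip y_m = 124.734 − y_svg.

Shape 1 is a rectangle drawn with `<polygon>`. Its stroke #008000 means score at S580, F2099. After flipping Y the toolpath is (111.702,71.194) → (166.869,71.194) → (166.869,50.631) → (111.702,50.631) → (111.702,71.194), returning to the start.

; LightBurn 1.6.03
; GRBL device profile, absolute coords
G21
G90
G00 X111.702 Y71.194
M4 S580
G1 X166.869 Y71.194 F2099
G1 X166.869 Y50.631
G1 X111.702 Y50.631
G1 X111.702 Y71.194
M5
G00 X0.000 Y0.000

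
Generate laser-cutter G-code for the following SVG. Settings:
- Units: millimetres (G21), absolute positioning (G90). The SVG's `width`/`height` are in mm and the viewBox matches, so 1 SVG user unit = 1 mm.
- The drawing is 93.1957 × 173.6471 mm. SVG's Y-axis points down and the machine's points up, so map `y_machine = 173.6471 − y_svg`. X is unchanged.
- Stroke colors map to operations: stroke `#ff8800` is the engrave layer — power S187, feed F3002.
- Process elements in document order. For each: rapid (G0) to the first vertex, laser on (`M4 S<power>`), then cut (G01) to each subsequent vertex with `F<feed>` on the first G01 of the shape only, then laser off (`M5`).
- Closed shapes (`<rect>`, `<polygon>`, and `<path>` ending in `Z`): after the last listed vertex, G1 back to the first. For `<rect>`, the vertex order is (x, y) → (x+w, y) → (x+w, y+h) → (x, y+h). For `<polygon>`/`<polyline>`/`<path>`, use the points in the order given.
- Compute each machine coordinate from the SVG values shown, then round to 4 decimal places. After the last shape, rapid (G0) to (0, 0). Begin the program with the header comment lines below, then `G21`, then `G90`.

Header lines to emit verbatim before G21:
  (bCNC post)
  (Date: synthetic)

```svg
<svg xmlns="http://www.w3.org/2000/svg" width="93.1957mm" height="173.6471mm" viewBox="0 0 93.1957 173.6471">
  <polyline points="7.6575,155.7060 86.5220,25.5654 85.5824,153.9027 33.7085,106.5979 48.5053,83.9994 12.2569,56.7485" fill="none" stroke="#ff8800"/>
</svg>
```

viewBox `0 0 93.1957 173.6471` with mm width/height → 1 unit = 1 mm. Flip: y_m = 173.6471 − y_svg.

**Shape 1** — `<polyline>` open polyline, stroke `#ff8800` → engrave (S187, F3002). Machine vertices: (7.6575,17.9411) → (86.5220,148.0817) → (85.5824,19.7444) → (33.7085,67.0492) → (48.5053,89.6477) → (12.2569,116.8986). Open path.

(bCNC post)
(Date: synthetic)
G21
G90
G0 X7.6575 Y17.9411
M4 S187
G01 X86.5220 Y148.0817 F3002
G01 X85.5824 Y19.7444
G01 X33.7085 Y67.0492
G01 X48.5053 Y89.6477
G01 X12.2569 Y116.8986
M5
G0 X0.0000 Y0.0000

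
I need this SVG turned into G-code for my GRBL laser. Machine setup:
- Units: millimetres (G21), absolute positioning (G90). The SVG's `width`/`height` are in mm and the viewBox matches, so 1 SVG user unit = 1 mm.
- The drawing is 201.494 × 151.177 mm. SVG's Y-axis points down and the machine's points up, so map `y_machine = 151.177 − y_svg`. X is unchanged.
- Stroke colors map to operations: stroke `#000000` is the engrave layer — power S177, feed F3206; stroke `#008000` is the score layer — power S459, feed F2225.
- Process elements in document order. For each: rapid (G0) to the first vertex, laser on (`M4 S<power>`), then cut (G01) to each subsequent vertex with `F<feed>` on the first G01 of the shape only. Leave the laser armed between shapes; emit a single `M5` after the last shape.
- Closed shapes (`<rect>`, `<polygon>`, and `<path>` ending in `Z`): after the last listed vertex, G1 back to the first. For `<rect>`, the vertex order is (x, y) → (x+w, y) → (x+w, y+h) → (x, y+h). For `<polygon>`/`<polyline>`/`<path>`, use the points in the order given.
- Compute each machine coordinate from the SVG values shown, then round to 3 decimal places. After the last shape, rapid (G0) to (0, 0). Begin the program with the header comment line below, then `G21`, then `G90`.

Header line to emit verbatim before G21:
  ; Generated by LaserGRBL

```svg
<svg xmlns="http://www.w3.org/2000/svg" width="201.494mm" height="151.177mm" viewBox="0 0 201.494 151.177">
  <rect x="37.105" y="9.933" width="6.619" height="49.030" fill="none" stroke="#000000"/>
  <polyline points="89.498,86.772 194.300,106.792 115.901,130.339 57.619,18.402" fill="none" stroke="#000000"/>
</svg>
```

; Generated by LaserGRBL
G21
G90
G0 X37.105 Y141.244
M4 S177
G01 X43.724 Y141.244 F3206
G01 X43.724 Y92.214
G01 X37.105 Y92.214
G01 X37.105 Y141.244
G0 X89.498 Y64.405
M4 S177
G01 X194.300 Y44.385 F3206
G01 X115.901 Y20.838
G01 X57.619 Y132.775
M5
G0 X0.000 Y0.000

1 u = 1 mm; y_m = 151.177 − y.

[1] `<rect>` rectangle, #000000→engrave S177 F3206: (37.105,141.244) → (43.724,141.244) → (43.724,92.214) → (37.105,92.214) → (37.105,141.244) (closed)

[2] `<polyline>` open polyline, #000000→engrave S177 F3206: (89.498,64.405) → (194.300,44.385) → (115.901,20.838) → (57.619,132.775)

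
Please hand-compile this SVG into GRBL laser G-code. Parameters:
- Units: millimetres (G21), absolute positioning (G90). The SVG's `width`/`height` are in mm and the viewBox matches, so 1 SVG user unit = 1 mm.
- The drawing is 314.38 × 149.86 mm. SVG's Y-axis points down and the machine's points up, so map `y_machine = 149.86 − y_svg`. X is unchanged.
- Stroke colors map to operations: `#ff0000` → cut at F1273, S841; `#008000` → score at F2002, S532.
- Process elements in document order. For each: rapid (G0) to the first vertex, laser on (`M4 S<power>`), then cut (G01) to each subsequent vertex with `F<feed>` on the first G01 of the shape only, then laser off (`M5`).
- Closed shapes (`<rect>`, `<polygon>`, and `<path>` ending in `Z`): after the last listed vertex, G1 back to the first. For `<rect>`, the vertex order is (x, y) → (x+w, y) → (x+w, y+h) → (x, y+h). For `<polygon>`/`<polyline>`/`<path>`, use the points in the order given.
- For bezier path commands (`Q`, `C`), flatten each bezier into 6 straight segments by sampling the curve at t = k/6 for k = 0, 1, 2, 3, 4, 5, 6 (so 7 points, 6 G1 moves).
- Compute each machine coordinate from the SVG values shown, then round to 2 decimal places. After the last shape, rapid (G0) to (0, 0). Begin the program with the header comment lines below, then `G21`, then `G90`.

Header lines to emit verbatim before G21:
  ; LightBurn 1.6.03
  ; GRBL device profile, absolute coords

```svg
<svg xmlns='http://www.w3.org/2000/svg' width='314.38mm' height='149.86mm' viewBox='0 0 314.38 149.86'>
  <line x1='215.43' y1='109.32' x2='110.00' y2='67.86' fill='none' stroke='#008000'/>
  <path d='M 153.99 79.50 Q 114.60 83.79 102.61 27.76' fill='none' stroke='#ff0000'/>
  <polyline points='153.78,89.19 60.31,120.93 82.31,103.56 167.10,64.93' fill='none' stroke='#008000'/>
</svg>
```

; LightBurn 1.6.03
; GRBL device profile, absolute coords
G21
G90
G0 X215.43 Y40.54
M4 S532
G01 X110.00 Y82.00 F2002
M5
G0 X153.99 Y70.36
M4 S841
G01 X141.62 Y70.61 F1273
G01 X130.77 Y74.20
G01 X121.45 Y81.15
G01 X113.65 Y91.45
G01 X107.37 Y105.10
G01 X102.61 Y122.10
M5
G0 X153.78 Y60.67
M4 S532
G01 X60.31 Y28.93 F2002
G01 X82.31 Y46.30
G01 X167.10 Y84.93
M5
G0 X0.00 Y0.00

1 u = 1 mm; y_m = 149.86 − y.

[1] `<line>` line segment, #008000→score S532 F2002: (215.43,40.54) → (110.00,82.00)

[2] `<path>` quadratic bezier, #ff0000→cut S841 F1273: (153.99,70.36) → (141.62,70.61) → (130.77,74.20) → (121.45,81.15) → (113.65,91.45) → (107.37,105.10) → (102.61,122.10)

[3] `<polyline>` open polyline, #008000→score S532 F2002: (153.78,60.67) → (60.31,28.93) → (82.31,46.30) → (167.10,84.93)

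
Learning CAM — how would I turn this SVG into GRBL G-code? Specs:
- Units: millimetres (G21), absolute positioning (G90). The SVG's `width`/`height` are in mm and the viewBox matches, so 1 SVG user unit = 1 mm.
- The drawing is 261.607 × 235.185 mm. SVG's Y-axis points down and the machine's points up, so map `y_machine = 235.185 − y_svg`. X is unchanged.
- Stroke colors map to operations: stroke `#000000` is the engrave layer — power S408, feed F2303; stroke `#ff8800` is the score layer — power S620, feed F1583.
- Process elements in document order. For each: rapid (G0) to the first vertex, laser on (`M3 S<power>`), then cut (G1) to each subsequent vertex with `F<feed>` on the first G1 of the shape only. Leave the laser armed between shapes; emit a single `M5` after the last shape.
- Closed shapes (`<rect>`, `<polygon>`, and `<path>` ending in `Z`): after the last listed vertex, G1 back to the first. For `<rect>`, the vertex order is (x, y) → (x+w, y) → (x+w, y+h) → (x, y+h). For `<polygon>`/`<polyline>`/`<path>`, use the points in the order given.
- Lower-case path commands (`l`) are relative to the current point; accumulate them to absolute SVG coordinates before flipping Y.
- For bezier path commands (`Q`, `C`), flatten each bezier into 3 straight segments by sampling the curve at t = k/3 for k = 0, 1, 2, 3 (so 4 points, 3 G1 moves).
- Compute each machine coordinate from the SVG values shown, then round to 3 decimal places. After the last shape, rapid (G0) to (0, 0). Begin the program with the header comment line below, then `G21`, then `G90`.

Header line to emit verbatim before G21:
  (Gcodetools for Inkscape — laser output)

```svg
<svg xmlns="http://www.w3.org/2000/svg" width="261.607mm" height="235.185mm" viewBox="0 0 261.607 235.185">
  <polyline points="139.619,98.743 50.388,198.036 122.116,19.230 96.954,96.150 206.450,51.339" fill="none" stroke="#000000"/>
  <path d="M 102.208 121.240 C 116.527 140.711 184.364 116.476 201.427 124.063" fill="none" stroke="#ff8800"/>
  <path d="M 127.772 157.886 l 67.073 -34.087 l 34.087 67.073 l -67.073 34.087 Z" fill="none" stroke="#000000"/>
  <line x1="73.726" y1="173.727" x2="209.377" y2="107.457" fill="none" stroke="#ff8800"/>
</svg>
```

(Gcodetools for Inkscape — laser output)
G21
G90
G0 X139.619 Y136.442
M3 S408
G1 X50.388 Y37.149 F2303
G1 X122.116 Y215.955
G1 X96.954 Y139.035
G1 X206.450 Y183.846
G0 X102.208 Y113.945
M3 S620
G1 X130.504 Y106.245 F1583
G1 X171.302 Y110.899
G1 X201.427 Y111.122
G0 X127.772 Y77.299
M3 S408
G1 X194.845 Y111.386 F2303
G1 X228.932 Y44.313
G1 X161.859 Y10.226
G1 X127.772 Y77.299
G0 X73.726 Y61.458
M3 S620
G1 X209.377 Y127.728 F1583
M5
G0 X0.000 Y0.000

viewBox `0 0 261.607 235.185` with mm width/height → 1 unit = 1 mm. Flip: y_m = 235.185 − y_svg.

**Shape 1** — `<polyline>` open polyline, stroke `#000000` → engrave (S408, F2303). Machine vertices: (139.619,136.442) → (50.388,37.149) → (122.116,215.955) → (96.954,139.035) → (206.450,183.846). Open path.

**Shape 2** — `<path>` cubic bezier, stroke `#ff8800` → score (S620, F1583). Control points (SVG): P0=(102.208,121.240), P1=(116.527,140.711), P2=(184.364,116.476), P3=(201.427,124.063); sampled at t=k/3. Machine vertices: (102.208,113.945) → (130.504,106.245) → (171.302,110.899) → (201.427,111.122). Open path.

**Shape 3** — `<path>` regular polygon, stroke `#000000` → engrave (S408, F2303). Machine vertices: (127.772,77.299) → (194.845,111.386) → (228.932,44.313) → (161.859,10.226) → (127.772,77.299). Closed: final G1 returns to the first vertex.

**Shape 4** — `<line>` line segment, stroke `#ff8800` → score (S620, F1583). Machine vertices: (73.726,61.458) → (209.377,127.728). Open path.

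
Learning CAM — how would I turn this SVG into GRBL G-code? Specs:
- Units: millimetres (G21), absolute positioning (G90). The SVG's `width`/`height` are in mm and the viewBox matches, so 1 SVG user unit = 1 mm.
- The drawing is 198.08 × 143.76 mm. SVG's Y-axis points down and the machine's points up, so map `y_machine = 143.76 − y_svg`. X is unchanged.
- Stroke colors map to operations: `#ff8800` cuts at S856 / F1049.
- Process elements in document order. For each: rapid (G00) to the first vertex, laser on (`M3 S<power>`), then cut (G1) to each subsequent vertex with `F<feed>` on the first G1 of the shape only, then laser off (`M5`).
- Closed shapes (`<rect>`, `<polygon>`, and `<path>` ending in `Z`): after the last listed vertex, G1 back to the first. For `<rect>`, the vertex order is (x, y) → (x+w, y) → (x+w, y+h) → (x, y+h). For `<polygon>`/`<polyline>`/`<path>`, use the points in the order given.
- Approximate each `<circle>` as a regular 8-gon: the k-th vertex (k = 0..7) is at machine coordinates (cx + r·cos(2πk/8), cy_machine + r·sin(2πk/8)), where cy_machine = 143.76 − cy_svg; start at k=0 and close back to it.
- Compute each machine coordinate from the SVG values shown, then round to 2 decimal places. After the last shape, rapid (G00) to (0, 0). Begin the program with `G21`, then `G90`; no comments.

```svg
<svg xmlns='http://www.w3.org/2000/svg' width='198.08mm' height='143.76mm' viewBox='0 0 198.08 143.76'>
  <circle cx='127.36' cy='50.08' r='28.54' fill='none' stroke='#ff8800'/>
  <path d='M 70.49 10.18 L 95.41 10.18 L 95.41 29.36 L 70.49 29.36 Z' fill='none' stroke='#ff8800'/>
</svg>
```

G21
G90
G00 X155.90 Y93.68
M3 S856
G1 X147.54 Y113.86 F1049
G1 X127.36 Y122.22
G1 X107.18 Y113.86
G1 X98.82 Y93.68
G1 X107.18 Y73.50
G1 X127.36 Y65.14
G1 X147.54 Y73.50
G1 X155.90 Y93.68
M5
G00 X70.49 Y133.58
M3 S856
G1 X95.41 Y133.58 F1049
G1 X95.41 Y114.40
G1 X70.49 Y114.40
G1 X70.49 Y133.58
M5
G00 X0.00 Y0.00

viewBox `0 0 198.08 143.76` with mm width/height → 1 unit = 1 mm. Flip: y_m = 143.76 − y_svg.

**Shape 1** — `<circle>` circle, stroke `#ff8800` → cut (S856, F1049). Machine vertices: (155.90,93.68) → (147.54,113.86) → (127.36,122.22) → (107.18,113.86) → (98.82,93.68) → (107.18,73.50) → (127.36,65.14) → (147.54,73.50) → (155.90,93.68). Closed: final G1 returns to the first vertex.

**Shape 2** — `<path>` rectangle, stroke `#ff8800` → cut (S856, F1049). Machine vertices: (70.49,133.58) → (95.41,133.58) → (95.41,114.40) → (70.49,114.40) → (70.49,133.58). Closed: final G1 returns to the first vertex.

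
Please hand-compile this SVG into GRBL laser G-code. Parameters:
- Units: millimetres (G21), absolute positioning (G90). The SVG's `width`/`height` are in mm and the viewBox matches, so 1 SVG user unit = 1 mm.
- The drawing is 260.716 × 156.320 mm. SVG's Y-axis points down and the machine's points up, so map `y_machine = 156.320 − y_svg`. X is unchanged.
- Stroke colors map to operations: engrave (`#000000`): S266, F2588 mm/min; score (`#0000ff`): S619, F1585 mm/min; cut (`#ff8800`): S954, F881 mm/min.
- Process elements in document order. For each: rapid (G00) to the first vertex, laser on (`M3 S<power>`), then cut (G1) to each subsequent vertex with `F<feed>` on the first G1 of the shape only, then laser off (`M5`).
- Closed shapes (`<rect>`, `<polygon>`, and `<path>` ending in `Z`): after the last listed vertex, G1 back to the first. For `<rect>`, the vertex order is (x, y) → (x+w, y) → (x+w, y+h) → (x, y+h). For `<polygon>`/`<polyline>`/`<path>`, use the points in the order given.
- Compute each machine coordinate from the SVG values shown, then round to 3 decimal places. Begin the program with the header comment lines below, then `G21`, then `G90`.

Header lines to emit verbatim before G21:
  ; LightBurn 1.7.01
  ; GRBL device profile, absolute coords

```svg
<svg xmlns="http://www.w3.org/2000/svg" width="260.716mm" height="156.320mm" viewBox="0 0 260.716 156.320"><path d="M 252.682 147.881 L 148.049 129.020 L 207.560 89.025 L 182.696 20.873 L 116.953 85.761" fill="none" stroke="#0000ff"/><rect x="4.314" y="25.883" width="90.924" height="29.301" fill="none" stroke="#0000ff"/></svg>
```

; LightBurn 1.7.01
; GRBL device profile, absolute coords
G21
G90
G00 X252.682 Y8.439
M3 S619
G1 X148.049 Y27.300 F1585
G1 X207.560 Y67.295
G1 X182.696 Y135.447
G1 X116.953 Y70.559
M5
G00 X4.314 Y130.437
M3 S619
G1 X95.238 Y130.437 F1585
G1 X95.238 Y101.136
G1 X4.314 Y101.136
G1 X4.314 Y130.437
M5

Since the viewBox matches the mm dimensions, user units are millimetres directly. The only transform is the Y-flip y_m = 156.320 − y_svg.

Shape 1 is a open polyline drawn with `<path>`. Its stroke #0000ff means score at S619, F1585. After flipping Y the toolpath is (252.682,8.439) → (148.049,27.300) → (207.560,67.295) → (182.696,135.447) → (116.953,70.559).

Shape 2 is a rectangle drawn with `<rect>`. Its stroke #0000ff means score at S619, F1585. After flipping Y the toolpath is (4.314,130.437) → (95.238,130.437) → (95.238,101.136) → (4.314,101.136) → (4.314,130.437), returning to the start.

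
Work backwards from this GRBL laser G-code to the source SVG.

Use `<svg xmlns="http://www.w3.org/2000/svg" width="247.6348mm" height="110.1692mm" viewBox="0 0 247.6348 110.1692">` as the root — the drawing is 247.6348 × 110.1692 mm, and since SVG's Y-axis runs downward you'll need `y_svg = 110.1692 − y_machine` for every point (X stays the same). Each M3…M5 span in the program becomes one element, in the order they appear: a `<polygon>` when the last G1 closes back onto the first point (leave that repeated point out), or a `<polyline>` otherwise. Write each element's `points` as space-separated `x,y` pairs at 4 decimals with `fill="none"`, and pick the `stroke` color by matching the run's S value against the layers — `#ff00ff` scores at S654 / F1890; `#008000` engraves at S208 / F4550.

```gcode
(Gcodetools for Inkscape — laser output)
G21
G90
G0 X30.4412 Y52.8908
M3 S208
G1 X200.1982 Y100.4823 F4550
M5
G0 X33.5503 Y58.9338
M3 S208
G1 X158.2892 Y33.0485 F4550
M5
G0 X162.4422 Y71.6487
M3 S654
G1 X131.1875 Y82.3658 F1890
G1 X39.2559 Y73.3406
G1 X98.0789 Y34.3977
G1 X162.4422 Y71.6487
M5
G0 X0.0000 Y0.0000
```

<svg xmlns="http://www.w3.org/2000/svg" width="247.6348mm" height="110.1692mm" viewBox="0 0 247.6348 110.1692">
  <polyline points="30.4412,57.2784 200.1982,9.6869" fill="none" stroke="#008000"/>
  <polyline points="33.5503,51.2354 158.2892,77.1207" fill="none" stroke="#008000"/>
  <polygon points="162.4422,38.5205 131.1875,27.8034 39.2559,36.8286 98.0789,75.7715" fill="none" stroke="#ff00ff"/>
</svg>

y_svg = 110.1692 − y_m.

[1] S208→`#008000` (engrave); open run; points: 30.4412,57.2784 200.1982,9.6869

[2] S208→`#008000` (engrave); open run; points: 33.5503,51.2354 158.2892,77.1207

[3] S654→`#ff00ff` (score); closed run; points: 162.4422,38.5205 131.1875,27.8034 39.2559,36.8286 98.0789,75.7715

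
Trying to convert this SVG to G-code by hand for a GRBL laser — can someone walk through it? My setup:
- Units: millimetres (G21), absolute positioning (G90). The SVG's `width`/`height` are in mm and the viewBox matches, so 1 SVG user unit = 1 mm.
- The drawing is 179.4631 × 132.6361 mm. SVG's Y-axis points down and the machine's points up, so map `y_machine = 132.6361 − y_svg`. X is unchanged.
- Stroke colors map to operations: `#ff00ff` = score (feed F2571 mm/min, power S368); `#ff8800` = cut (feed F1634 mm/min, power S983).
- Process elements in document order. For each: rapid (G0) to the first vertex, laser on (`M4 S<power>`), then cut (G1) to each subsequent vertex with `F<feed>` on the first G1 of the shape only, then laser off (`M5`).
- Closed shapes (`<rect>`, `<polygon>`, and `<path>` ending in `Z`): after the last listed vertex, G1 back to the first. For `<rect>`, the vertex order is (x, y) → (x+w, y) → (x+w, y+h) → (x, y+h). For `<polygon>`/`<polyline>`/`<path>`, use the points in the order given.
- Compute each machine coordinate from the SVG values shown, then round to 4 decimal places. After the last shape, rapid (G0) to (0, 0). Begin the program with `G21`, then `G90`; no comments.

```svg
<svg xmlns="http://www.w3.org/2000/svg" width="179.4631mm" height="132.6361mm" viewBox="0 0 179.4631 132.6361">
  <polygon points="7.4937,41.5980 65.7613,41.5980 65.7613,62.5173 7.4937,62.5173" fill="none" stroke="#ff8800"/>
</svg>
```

G21
G90
G0 X7.4937 Y91.0381
M4 S983
G1 X65.7613 Y91.0381 F1634
G1 X65.7613 Y70.1188
G1 X7.4937 Y70.1188
G1 X7.4937 Y91.0381
M5
G0 X0.0000 Y0.0000

1 u = 1 mm; y_m = 132.6361 − y.

[1] `<polygon>` rectangle, #ff8800→cut S983 F1634: (7.4937,91.0381) → (65.7613,91.0381) → (65.7613,70.1188) → (7.4937,70.1188) → (7.4937,91.0381) (closed)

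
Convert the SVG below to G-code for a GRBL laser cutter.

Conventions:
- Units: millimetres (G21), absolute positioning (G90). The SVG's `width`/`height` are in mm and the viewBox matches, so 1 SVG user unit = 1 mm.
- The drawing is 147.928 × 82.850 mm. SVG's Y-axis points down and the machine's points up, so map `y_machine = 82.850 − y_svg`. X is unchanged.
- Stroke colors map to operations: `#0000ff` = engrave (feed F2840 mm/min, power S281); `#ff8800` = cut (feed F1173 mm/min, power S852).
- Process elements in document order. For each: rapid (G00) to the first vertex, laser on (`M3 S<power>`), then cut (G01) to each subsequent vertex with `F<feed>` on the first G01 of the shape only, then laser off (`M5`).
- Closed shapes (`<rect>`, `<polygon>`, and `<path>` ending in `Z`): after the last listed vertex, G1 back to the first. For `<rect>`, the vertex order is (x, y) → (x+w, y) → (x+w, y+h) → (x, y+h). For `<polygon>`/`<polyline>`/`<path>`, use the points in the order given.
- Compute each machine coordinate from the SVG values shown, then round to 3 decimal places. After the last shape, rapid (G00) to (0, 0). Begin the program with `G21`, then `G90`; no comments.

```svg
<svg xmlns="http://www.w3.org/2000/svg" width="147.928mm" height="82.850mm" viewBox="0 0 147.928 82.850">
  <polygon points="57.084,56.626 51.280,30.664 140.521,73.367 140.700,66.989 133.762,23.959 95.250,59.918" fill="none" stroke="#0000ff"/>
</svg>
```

G21
G90
G00 X57.084 Y26.224
M3 S281
G01 X51.280 Y52.186 F2840
G01 X140.521 Y9.483
G01 X140.700 Y15.861
G01 X133.762 Y58.891
G01 X95.250 Y22.932
G01 X57.084 Y26.224
M5
G00 X0.000 Y0.000

1 u = 1 mm; y_m = 82.850 − y.

[1] `<polygon>` closed polygon, #0000ff→engrave S281 F2840: (57.084,26.224) → (51.280,52.186) → (140.521,9.483) → (140.700,15.861) → (133.762,58.891) → (95.250,22.932) → (57.084,26.224) (closed)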